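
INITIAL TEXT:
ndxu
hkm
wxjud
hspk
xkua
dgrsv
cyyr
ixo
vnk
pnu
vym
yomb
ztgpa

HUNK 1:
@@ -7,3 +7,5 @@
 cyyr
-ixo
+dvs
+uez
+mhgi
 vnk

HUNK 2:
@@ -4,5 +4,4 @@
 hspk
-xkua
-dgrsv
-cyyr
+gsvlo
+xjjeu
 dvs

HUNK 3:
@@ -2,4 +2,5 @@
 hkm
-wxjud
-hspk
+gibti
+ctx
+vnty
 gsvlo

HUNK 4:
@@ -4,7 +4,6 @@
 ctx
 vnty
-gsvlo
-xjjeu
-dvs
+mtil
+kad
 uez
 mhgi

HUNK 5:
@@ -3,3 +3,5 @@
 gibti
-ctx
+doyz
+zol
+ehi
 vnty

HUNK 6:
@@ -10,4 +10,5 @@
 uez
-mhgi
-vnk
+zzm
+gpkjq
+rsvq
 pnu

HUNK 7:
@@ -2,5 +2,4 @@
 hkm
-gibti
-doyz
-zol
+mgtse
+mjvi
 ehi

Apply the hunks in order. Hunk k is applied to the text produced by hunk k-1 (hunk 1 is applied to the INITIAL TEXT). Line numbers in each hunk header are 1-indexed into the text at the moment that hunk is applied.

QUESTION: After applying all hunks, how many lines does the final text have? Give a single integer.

Hunk 1: at line 7 remove [ixo] add [dvs,uez,mhgi] -> 15 lines: ndxu hkm wxjud hspk xkua dgrsv cyyr dvs uez mhgi vnk pnu vym yomb ztgpa
Hunk 2: at line 4 remove [xkua,dgrsv,cyyr] add [gsvlo,xjjeu] -> 14 lines: ndxu hkm wxjud hspk gsvlo xjjeu dvs uez mhgi vnk pnu vym yomb ztgpa
Hunk 3: at line 2 remove [wxjud,hspk] add [gibti,ctx,vnty] -> 15 lines: ndxu hkm gibti ctx vnty gsvlo xjjeu dvs uez mhgi vnk pnu vym yomb ztgpa
Hunk 4: at line 4 remove [gsvlo,xjjeu,dvs] add [mtil,kad] -> 14 lines: ndxu hkm gibti ctx vnty mtil kad uez mhgi vnk pnu vym yomb ztgpa
Hunk 5: at line 3 remove [ctx] add [doyz,zol,ehi] -> 16 lines: ndxu hkm gibti doyz zol ehi vnty mtil kad uez mhgi vnk pnu vym yomb ztgpa
Hunk 6: at line 10 remove [mhgi,vnk] add [zzm,gpkjq,rsvq] -> 17 lines: ndxu hkm gibti doyz zol ehi vnty mtil kad uez zzm gpkjq rsvq pnu vym yomb ztgpa
Hunk 7: at line 2 remove [gibti,doyz,zol] add [mgtse,mjvi] -> 16 lines: ndxu hkm mgtse mjvi ehi vnty mtil kad uez zzm gpkjq rsvq pnu vym yomb ztgpa
Final line count: 16

Answer: 16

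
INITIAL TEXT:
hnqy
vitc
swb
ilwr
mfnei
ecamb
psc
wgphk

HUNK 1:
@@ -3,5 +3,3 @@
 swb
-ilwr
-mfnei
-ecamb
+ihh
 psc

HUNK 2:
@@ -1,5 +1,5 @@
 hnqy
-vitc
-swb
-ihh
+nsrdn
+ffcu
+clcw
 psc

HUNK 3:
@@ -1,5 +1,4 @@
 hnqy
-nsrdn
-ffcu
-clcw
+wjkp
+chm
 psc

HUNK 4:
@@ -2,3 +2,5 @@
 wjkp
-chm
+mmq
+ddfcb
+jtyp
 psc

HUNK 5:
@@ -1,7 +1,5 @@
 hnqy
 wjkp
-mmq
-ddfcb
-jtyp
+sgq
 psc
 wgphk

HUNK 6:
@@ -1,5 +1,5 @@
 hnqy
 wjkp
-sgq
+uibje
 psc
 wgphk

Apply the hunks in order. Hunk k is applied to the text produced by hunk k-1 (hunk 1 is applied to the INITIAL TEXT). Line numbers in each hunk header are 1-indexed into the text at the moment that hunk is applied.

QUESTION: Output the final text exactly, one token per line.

Answer: hnqy
wjkp
uibje
psc
wgphk

Derivation:
Hunk 1: at line 3 remove [ilwr,mfnei,ecamb] add [ihh] -> 6 lines: hnqy vitc swb ihh psc wgphk
Hunk 2: at line 1 remove [vitc,swb,ihh] add [nsrdn,ffcu,clcw] -> 6 lines: hnqy nsrdn ffcu clcw psc wgphk
Hunk 3: at line 1 remove [nsrdn,ffcu,clcw] add [wjkp,chm] -> 5 lines: hnqy wjkp chm psc wgphk
Hunk 4: at line 2 remove [chm] add [mmq,ddfcb,jtyp] -> 7 lines: hnqy wjkp mmq ddfcb jtyp psc wgphk
Hunk 5: at line 1 remove [mmq,ddfcb,jtyp] add [sgq] -> 5 lines: hnqy wjkp sgq psc wgphk
Hunk 6: at line 1 remove [sgq] add [uibje] -> 5 lines: hnqy wjkp uibje psc wgphk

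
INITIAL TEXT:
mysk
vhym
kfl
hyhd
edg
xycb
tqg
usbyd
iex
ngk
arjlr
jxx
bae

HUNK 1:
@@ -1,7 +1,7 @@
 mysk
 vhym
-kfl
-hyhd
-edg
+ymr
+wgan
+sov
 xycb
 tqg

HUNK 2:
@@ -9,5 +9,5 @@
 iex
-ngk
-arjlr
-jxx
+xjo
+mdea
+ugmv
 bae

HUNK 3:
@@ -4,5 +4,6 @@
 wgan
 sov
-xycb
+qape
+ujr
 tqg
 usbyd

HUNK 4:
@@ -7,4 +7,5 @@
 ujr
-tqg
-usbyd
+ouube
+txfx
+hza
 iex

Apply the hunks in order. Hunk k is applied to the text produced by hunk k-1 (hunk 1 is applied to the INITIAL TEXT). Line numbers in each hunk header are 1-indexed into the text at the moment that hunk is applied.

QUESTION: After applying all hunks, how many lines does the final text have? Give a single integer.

Answer: 15

Derivation:
Hunk 1: at line 1 remove [kfl,hyhd,edg] add [ymr,wgan,sov] -> 13 lines: mysk vhym ymr wgan sov xycb tqg usbyd iex ngk arjlr jxx bae
Hunk 2: at line 9 remove [ngk,arjlr,jxx] add [xjo,mdea,ugmv] -> 13 lines: mysk vhym ymr wgan sov xycb tqg usbyd iex xjo mdea ugmv bae
Hunk 3: at line 4 remove [xycb] add [qape,ujr] -> 14 lines: mysk vhym ymr wgan sov qape ujr tqg usbyd iex xjo mdea ugmv bae
Hunk 4: at line 7 remove [tqg,usbyd] add [ouube,txfx,hza] -> 15 lines: mysk vhym ymr wgan sov qape ujr ouube txfx hza iex xjo mdea ugmv bae
Final line count: 15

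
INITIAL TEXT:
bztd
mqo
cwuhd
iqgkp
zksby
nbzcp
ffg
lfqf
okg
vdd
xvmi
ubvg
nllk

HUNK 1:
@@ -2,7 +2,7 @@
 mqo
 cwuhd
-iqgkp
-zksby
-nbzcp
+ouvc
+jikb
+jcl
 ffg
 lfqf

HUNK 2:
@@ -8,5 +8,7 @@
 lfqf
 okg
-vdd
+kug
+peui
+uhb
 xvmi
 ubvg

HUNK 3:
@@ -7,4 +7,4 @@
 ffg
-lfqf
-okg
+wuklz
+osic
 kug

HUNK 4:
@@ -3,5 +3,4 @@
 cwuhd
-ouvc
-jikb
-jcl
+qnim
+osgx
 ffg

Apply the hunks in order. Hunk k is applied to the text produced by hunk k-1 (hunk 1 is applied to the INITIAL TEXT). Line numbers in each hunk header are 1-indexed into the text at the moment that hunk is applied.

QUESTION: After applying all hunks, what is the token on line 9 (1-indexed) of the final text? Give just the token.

Hunk 1: at line 2 remove [iqgkp,zksby,nbzcp] add [ouvc,jikb,jcl] -> 13 lines: bztd mqo cwuhd ouvc jikb jcl ffg lfqf okg vdd xvmi ubvg nllk
Hunk 2: at line 8 remove [vdd] add [kug,peui,uhb] -> 15 lines: bztd mqo cwuhd ouvc jikb jcl ffg lfqf okg kug peui uhb xvmi ubvg nllk
Hunk 3: at line 7 remove [lfqf,okg] add [wuklz,osic] -> 15 lines: bztd mqo cwuhd ouvc jikb jcl ffg wuklz osic kug peui uhb xvmi ubvg nllk
Hunk 4: at line 3 remove [ouvc,jikb,jcl] add [qnim,osgx] -> 14 lines: bztd mqo cwuhd qnim osgx ffg wuklz osic kug peui uhb xvmi ubvg nllk
Final line 9: kug

Answer: kug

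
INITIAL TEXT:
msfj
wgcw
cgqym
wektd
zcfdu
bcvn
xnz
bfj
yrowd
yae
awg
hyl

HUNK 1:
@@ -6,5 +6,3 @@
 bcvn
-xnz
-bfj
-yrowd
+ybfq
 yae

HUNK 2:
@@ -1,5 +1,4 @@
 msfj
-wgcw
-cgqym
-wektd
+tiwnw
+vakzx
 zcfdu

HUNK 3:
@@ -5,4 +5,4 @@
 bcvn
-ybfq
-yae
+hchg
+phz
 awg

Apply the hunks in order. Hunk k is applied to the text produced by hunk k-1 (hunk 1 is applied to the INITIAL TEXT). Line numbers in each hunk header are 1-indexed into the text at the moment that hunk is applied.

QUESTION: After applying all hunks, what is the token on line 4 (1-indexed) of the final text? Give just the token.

Answer: zcfdu

Derivation:
Hunk 1: at line 6 remove [xnz,bfj,yrowd] add [ybfq] -> 10 lines: msfj wgcw cgqym wektd zcfdu bcvn ybfq yae awg hyl
Hunk 2: at line 1 remove [wgcw,cgqym,wektd] add [tiwnw,vakzx] -> 9 lines: msfj tiwnw vakzx zcfdu bcvn ybfq yae awg hyl
Hunk 3: at line 5 remove [ybfq,yae] add [hchg,phz] -> 9 lines: msfj tiwnw vakzx zcfdu bcvn hchg phz awg hyl
Final line 4: zcfdu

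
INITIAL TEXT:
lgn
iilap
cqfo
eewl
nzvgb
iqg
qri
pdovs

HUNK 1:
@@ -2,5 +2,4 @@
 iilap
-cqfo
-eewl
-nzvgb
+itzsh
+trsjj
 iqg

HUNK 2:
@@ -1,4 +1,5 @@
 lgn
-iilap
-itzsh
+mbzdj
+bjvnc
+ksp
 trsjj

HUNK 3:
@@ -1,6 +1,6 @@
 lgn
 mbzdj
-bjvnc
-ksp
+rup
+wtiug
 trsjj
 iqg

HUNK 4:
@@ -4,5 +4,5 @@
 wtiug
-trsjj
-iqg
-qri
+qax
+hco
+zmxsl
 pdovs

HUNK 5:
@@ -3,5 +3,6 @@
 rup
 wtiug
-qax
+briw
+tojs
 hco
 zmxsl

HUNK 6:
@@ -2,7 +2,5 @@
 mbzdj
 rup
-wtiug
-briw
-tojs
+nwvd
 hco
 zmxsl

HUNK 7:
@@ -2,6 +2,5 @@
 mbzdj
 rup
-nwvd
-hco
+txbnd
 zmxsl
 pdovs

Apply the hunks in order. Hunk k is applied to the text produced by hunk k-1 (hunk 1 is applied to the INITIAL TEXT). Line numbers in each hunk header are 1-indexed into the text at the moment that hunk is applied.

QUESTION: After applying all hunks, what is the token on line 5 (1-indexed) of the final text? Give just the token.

Hunk 1: at line 2 remove [cqfo,eewl,nzvgb] add [itzsh,trsjj] -> 7 lines: lgn iilap itzsh trsjj iqg qri pdovs
Hunk 2: at line 1 remove [iilap,itzsh] add [mbzdj,bjvnc,ksp] -> 8 lines: lgn mbzdj bjvnc ksp trsjj iqg qri pdovs
Hunk 3: at line 1 remove [bjvnc,ksp] add [rup,wtiug] -> 8 lines: lgn mbzdj rup wtiug trsjj iqg qri pdovs
Hunk 4: at line 4 remove [trsjj,iqg,qri] add [qax,hco,zmxsl] -> 8 lines: lgn mbzdj rup wtiug qax hco zmxsl pdovs
Hunk 5: at line 3 remove [qax] add [briw,tojs] -> 9 lines: lgn mbzdj rup wtiug briw tojs hco zmxsl pdovs
Hunk 6: at line 2 remove [wtiug,briw,tojs] add [nwvd] -> 7 lines: lgn mbzdj rup nwvd hco zmxsl pdovs
Hunk 7: at line 2 remove [nwvd,hco] add [txbnd] -> 6 lines: lgn mbzdj rup txbnd zmxsl pdovs
Final line 5: zmxsl

Answer: zmxsl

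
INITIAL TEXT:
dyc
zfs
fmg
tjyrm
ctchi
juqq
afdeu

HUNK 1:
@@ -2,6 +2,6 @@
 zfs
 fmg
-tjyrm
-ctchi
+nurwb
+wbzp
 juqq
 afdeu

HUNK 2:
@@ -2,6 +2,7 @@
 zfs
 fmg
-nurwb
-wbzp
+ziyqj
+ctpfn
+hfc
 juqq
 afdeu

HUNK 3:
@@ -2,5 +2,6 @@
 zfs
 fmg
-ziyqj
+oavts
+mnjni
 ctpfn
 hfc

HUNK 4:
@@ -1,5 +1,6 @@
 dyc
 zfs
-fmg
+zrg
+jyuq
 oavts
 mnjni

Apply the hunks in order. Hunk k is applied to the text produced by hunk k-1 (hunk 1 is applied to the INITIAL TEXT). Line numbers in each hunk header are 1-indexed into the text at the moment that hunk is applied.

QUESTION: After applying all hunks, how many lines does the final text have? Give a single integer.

Answer: 10

Derivation:
Hunk 1: at line 2 remove [tjyrm,ctchi] add [nurwb,wbzp] -> 7 lines: dyc zfs fmg nurwb wbzp juqq afdeu
Hunk 2: at line 2 remove [nurwb,wbzp] add [ziyqj,ctpfn,hfc] -> 8 lines: dyc zfs fmg ziyqj ctpfn hfc juqq afdeu
Hunk 3: at line 2 remove [ziyqj] add [oavts,mnjni] -> 9 lines: dyc zfs fmg oavts mnjni ctpfn hfc juqq afdeu
Hunk 4: at line 1 remove [fmg] add [zrg,jyuq] -> 10 lines: dyc zfs zrg jyuq oavts mnjni ctpfn hfc juqq afdeu
Final line count: 10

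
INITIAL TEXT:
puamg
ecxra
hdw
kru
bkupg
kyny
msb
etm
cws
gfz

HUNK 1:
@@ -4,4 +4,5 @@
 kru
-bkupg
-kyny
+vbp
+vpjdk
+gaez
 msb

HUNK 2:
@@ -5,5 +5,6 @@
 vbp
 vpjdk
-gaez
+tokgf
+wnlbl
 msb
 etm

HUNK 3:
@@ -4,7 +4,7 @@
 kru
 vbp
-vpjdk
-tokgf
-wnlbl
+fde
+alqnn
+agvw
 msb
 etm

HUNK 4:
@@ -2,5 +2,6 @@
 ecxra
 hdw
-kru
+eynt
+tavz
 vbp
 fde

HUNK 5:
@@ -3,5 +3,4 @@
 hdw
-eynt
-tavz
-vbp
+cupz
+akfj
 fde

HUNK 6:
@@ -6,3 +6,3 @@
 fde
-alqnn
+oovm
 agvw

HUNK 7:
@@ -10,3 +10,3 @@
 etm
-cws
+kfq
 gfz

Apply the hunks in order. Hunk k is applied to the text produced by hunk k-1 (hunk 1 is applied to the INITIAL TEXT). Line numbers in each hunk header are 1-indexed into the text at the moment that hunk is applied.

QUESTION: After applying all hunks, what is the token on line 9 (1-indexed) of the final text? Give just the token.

Hunk 1: at line 4 remove [bkupg,kyny] add [vbp,vpjdk,gaez] -> 11 lines: puamg ecxra hdw kru vbp vpjdk gaez msb etm cws gfz
Hunk 2: at line 5 remove [gaez] add [tokgf,wnlbl] -> 12 lines: puamg ecxra hdw kru vbp vpjdk tokgf wnlbl msb etm cws gfz
Hunk 3: at line 4 remove [vpjdk,tokgf,wnlbl] add [fde,alqnn,agvw] -> 12 lines: puamg ecxra hdw kru vbp fde alqnn agvw msb etm cws gfz
Hunk 4: at line 2 remove [kru] add [eynt,tavz] -> 13 lines: puamg ecxra hdw eynt tavz vbp fde alqnn agvw msb etm cws gfz
Hunk 5: at line 3 remove [eynt,tavz,vbp] add [cupz,akfj] -> 12 lines: puamg ecxra hdw cupz akfj fde alqnn agvw msb etm cws gfz
Hunk 6: at line 6 remove [alqnn] add [oovm] -> 12 lines: puamg ecxra hdw cupz akfj fde oovm agvw msb etm cws gfz
Hunk 7: at line 10 remove [cws] add [kfq] -> 12 lines: puamg ecxra hdw cupz akfj fde oovm agvw msb etm kfq gfz
Final line 9: msb

Answer: msb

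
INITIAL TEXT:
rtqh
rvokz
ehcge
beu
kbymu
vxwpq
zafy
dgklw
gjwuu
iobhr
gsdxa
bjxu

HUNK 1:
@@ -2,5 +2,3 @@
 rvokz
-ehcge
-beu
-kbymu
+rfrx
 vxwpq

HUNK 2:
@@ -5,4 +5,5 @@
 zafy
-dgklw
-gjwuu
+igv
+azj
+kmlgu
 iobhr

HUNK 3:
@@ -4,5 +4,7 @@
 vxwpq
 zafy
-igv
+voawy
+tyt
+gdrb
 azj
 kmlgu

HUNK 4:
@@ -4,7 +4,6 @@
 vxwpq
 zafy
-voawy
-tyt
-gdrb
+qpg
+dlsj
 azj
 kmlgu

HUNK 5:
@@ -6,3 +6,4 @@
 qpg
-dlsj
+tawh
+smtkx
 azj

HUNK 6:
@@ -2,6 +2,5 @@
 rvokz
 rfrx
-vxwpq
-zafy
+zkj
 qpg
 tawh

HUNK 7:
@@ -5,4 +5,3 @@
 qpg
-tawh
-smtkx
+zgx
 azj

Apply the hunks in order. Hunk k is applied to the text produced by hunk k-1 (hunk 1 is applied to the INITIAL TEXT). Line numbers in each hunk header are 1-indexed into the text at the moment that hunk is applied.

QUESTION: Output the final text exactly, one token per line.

Hunk 1: at line 2 remove [ehcge,beu,kbymu] add [rfrx] -> 10 lines: rtqh rvokz rfrx vxwpq zafy dgklw gjwuu iobhr gsdxa bjxu
Hunk 2: at line 5 remove [dgklw,gjwuu] add [igv,azj,kmlgu] -> 11 lines: rtqh rvokz rfrx vxwpq zafy igv azj kmlgu iobhr gsdxa bjxu
Hunk 3: at line 4 remove [igv] add [voawy,tyt,gdrb] -> 13 lines: rtqh rvokz rfrx vxwpq zafy voawy tyt gdrb azj kmlgu iobhr gsdxa bjxu
Hunk 4: at line 4 remove [voawy,tyt,gdrb] add [qpg,dlsj] -> 12 lines: rtqh rvokz rfrx vxwpq zafy qpg dlsj azj kmlgu iobhr gsdxa bjxu
Hunk 5: at line 6 remove [dlsj] add [tawh,smtkx] -> 13 lines: rtqh rvokz rfrx vxwpq zafy qpg tawh smtkx azj kmlgu iobhr gsdxa bjxu
Hunk 6: at line 2 remove [vxwpq,zafy] add [zkj] -> 12 lines: rtqh rvokz rfrx zkj qpg tawh smtkx azj kmlgu iobhr gsdxa bjxu
Hunk 7: at line 5 remove [tawh,smtkx] add [zgx] -> 11 lines: rtqh rvokz rfrx zkj qpg zgx azj kmlgu iobhr gsdxa bjxu

Answer: rtqh
rvokz
rfrx
zkj
qpg
zgx
azj
kmlgu
iobhr
gsdxa
bjxu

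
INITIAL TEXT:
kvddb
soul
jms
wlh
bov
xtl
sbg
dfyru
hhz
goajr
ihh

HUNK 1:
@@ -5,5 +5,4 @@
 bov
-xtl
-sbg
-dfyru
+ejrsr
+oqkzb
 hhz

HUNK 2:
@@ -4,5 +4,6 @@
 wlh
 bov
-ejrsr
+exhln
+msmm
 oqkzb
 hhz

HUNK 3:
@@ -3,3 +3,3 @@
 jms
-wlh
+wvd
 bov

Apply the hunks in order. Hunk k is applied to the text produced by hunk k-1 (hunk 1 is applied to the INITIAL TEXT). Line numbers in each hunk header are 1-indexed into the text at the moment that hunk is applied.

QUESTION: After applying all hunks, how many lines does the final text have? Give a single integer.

Hunk 1: at line 5 remove [xtl,sbg,dfyru] add [ejrsr,oqkzb] -> 10 lines: kvddb soul jms wlh bov ejrsr oqkzb hhz goajr ihh
Hunk 2: at line 4 remove [ejrsr] add [exhln,msmm] -> 11 lines: kvddb soul jms wlh bov exhln msmm oqkzb hhz goajr ihh
Hunk 3: at line 3 remove [wlh] add [wvd] -> 11 lines: kvddb soul jms wvd bov exhln msmm oqkzb hhz goajr ihh
Final line count: 11

Answer: 11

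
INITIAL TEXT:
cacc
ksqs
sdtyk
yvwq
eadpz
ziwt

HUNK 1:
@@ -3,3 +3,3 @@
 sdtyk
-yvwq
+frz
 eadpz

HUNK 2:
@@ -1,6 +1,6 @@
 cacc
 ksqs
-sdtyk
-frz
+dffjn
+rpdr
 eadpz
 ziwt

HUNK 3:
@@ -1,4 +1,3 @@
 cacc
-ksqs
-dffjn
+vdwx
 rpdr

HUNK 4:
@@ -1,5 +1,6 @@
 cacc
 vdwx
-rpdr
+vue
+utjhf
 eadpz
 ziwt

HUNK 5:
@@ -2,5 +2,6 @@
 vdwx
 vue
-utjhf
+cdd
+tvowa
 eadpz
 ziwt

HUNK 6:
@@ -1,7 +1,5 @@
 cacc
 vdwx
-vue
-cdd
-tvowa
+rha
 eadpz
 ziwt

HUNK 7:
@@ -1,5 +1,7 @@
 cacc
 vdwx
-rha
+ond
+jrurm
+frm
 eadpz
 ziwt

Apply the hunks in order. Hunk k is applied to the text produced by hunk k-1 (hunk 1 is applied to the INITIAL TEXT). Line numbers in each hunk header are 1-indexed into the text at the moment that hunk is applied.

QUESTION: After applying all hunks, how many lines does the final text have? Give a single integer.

Hunk 1: at line 3 remove [yvwq] add [frz] -> 6 lines: cacc ksqs sdtyk frz eadpz ziwt
Hunk 2: at line 1 remove [sdtyk,frz] add [dffjn,rpdr] -> 6 lines: cacc ksqs dffjn rpdr eadpz ziwt
Hunk 3: at line 1 remove [ksqs,dffjn] add [vdwx] -> 5 lines: cacc vdwx rpdr eadpz ziwt
Hunk 4: at line 1 remove [rpdr] add [vue,utjhf] -> 6 lines: cacc vdwx vue utjhf eadpz ziwt
Hunk 5: at line 2 remove [utjhf] add [cdd,tvowa] -> 7 lines: cacc vdwx vue cdd tvowa eadpz ziwt
Hunk 6: at line 1 remove [vue,cdd,tvowa] add [rha] -> 5 lines: cacc vdwx rha eadpz ziwt
Hunk 7: at line 1 remove [rha] add [ond,jrurm,frm] -> 7 lines: cacc vdwx ond jrurm frm eadpz ziwt
Final line count: 7

Answer: 7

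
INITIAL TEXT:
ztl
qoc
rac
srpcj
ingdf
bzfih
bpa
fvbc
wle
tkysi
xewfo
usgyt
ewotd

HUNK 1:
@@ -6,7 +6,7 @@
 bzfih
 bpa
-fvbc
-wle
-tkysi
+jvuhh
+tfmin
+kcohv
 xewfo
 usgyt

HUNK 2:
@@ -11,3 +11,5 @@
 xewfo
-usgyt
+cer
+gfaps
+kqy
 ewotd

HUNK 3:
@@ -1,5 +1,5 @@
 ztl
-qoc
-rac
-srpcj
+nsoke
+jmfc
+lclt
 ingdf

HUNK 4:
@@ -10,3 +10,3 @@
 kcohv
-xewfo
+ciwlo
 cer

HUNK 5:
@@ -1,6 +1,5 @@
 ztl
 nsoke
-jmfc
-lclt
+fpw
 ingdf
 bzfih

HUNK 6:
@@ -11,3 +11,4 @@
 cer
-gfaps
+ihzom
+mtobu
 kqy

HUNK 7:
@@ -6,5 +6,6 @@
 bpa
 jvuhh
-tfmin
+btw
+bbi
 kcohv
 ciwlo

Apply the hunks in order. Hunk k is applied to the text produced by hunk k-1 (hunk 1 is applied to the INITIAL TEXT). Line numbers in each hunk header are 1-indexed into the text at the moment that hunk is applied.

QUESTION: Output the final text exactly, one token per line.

Answer: ztl
nsoke
fpw
ingdf
bzfih
bpa
jvuhh
btw
bbi
kcohv
ciwlo
cer
ihzom
mtobu
kqy
ewotd

Derivation:
Hunk 1: at line 6 remove [fvbc,wle,tkysi] add [jvuhh,tfmin,kcohv] -> 13 lines: ztl qoc rac srpcj ingdf bzfih bpa jvuhh tfmin kcohv xewfo usgyt ewotd
Hunk 2: at line 11 remove [usgyt] add [cer,gfaps,kqy] -> 15 lines: ztl qoc rac srpcj ingdf bzfih bpa jvuhh tfmin kcohv xewfo cer gfaps kqy ewotd
Hunk 3: at line 1 remove [qoc,rac,srpcj] add [nsoke,jmfc,lclt] -> 15 lines: ztl nsoke jmfc lclt ingdf bzfih bpa jvuhh tfmin kcohv xewfo cer gfaps kqy ewotd
Hunk 4: at line 10 remove [xewfo] add [ciwlo] -> 15 lines: ztl nsoke jmfc lclt ingdf bzfih bpa jvuhh tfmin kcohv ciwlo cer gfaps kqy ewotd
Hunk 5: at line 1 remove [jmfc,lclt] add [fpw] -> 14 lines: ztl nsoke fpw ingdf bzfih bpa jvuhh tfmin kcohv ciwlo cer gfaps kqy ewotd
Hunk 6: at line 11 remove [gfaps] add [ihzom,mtobu] -> 15 lines: ztl nsoke fpw ingdf bzfih bpa jvuhh tfmin kcohv ciwlo cer ihzom mtobu kqy ewotd
Hunk 7: at line 6 remove [tfmin] add [btw,bbi] -> 16 lines: ztl nsoke fpw ingdf bzfih bpa jvuhh btw bbi kcohv ciwlo cer ihzom mtobu kqy ewotd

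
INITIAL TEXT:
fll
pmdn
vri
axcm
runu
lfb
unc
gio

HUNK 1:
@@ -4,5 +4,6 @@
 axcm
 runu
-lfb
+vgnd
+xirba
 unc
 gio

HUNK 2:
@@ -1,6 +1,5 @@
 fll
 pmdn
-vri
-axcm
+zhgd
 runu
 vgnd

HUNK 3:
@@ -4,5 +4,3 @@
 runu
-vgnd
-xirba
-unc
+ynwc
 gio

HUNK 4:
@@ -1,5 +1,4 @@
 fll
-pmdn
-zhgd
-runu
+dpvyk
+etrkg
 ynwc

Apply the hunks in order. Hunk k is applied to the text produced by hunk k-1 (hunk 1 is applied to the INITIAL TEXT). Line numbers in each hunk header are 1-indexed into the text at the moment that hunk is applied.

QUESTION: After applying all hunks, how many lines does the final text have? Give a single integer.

Answer: 5

Derivation:
Hunk 1: at line 4 remove [lfb] add [vgnd,xirba] -> 9 lines: fll pmdn vri axcm runu vgnd xirba unc gio
Hunk 2: at line 1 remove [vri,axcm] add [zhgd] -> 8 lines: fll pmdn zhgd runu vgnd xirba unc gio
Hunk 3: at line 4 remove [vgnd,xirba,unc] add [ynwc] -> 6 lines: fll pmdn zhgd runu ynwc gio
Hunk 4: at line 1 remove [pmdn,zhgd,runu] add [dpvyk,etrkg] -> 5 lines: fll dpvyk etrkg ynwc gio
Final line count: 5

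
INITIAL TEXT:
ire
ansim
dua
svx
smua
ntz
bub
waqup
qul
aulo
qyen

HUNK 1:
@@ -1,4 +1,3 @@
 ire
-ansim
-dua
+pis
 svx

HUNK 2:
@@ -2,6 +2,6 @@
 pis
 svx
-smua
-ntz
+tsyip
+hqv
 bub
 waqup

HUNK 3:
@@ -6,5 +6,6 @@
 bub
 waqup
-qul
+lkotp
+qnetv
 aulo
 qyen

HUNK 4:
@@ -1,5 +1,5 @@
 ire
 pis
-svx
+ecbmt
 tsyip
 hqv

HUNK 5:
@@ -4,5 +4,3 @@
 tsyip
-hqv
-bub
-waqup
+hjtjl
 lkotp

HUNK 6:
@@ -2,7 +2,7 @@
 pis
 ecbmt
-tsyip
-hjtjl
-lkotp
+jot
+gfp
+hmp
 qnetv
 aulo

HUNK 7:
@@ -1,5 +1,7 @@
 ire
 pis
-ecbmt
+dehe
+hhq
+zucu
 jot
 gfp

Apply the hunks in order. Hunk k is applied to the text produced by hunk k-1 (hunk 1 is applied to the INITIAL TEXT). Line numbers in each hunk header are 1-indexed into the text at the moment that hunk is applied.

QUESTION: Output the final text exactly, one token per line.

Answer: ire
pis
dehe
hhq
zucu
jot
gfp
hmp
qnetv
aulo
qyen

Derivation:
Hunk 1: at line 1 remove [ansim,dua] add [pis] -> 10 lines: ire pis svx smua ntz bub waqup qul aulo qyen
Hunk 2: at line 2 remove [smua,ntz] add [tsyip,hqv] -> 10 lines: ire pis svx tsyip hqv bub waqup qul aulo qyen
Hunk 3: at line 6 remove [qul] add [lkotp,qnetv] -> 11 lines: ire pis svx tsyip hqv bub waqup lkotp qnetv aulo qyen
Hunk 4: at line 1 remove [svx] add [ecbmt] -> 11 lines: ire pis ecbmt tsyip hqv bub waqup lkotp qnetv aulo qyen
Hunk 5: at line 4 remove [hqv,bub,waqup] add [hjtjl] -> 9 lines: ire pis ecbmt tsyip hjtjl lkotp qnetv aulo qyen
Hunk 6: at line 2 remove [tsyip,hjtjl,lkotp] add [jot,gfp,hmp] -> 9 lines: ire pis ecbmt jot gfp hmp qnetv aulo qyen
Hunk 7: at line 1 remove [ecbmt] add [dehe,hhq,zucu] -> 11 lines: ire pis dehe hhq zucu jot gfp hmp qnetv aulo qyen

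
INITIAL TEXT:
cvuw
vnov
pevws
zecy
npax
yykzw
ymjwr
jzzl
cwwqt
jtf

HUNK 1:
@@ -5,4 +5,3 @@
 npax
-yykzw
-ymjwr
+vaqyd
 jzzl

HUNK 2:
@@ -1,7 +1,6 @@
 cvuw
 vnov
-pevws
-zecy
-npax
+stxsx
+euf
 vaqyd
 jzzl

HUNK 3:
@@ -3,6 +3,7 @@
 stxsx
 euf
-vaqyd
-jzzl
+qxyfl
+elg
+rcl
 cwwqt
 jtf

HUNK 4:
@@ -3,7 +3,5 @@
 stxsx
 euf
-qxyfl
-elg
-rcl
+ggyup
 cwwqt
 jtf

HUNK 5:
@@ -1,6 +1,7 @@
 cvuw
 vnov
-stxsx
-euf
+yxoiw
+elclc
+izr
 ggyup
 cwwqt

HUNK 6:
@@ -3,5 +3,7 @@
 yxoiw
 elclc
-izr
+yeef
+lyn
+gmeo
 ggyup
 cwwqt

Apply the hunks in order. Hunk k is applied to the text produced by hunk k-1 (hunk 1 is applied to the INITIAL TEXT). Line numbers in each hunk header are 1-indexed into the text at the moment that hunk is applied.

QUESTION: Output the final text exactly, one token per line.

Hunk 1: at line 5 remove [yykzw,ymjwr] add [vaqyd] -> 9 lines: cvuw vnov pevws zecy npax vaqyd jzzl cwwqt jtf
Hunk 2: at line 1 remove [pevws,zecy,npax] add [stxsx,euf] -> 8 lines: cvuw vnov stxsx euf vaqyd jzzl cwwqt jtf
Hunk 3: at line 3 remove [vaqyd,jzzl] add [qxyfl,elg,rcl] -> 9 lines: cvuw vnov stxsx euf qxyfl elg rcl cwwqt jtf
Hunk 4: at line 3 remove [qxyfl,elg,rcl] add [ggyup] -> 7 lines: cvuw vnov stxsx euf ggyup cwwqt jtf
Hunk 5: at line 1 remove [stxsx,euf] add [yxoiw,elclc,izr] -> 8 lines: cvuw vnov yxoiw elclc izr ggyup cwwqt jtf
Hunk 6: at line 3 remove [izr] add [yeef,lyn,gmeo] -> 10 lines: cvuw vnov yxoiw elclc yeef lyn gmeo ggyup cwwqt jtf

Answer: cvuw
vnov
yxoiw
elclc
yeef
lyn
gmeo
ggyup
cwwqt
jtf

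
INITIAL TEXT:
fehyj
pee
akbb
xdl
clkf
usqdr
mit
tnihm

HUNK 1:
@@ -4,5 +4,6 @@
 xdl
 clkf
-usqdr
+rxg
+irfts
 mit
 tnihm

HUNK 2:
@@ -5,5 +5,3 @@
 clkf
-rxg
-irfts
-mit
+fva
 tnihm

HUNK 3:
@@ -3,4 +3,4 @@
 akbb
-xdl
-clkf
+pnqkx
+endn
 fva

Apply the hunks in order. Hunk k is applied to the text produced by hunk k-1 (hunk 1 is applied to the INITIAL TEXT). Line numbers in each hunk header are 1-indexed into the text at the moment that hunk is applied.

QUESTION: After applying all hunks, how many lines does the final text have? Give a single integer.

Hunk 1: at line 4 remove [usqdr] add [rxg,irfts] -> 9 lines: fehyj pee akbb xdl clkf rxg irfts mit tnihm
Hunk 2: at line 5 remove [rxg,irfts,mit] add [fva] -> 7 lines: fehyj pee akbb xdl clkf fva tnihm
Hunk 3: at line 3 remove [xdl,clkf] add [pnqkx,endn] -> 7 lines: fehyj pee akbb pnqkx endn fva tnihm
Final line count: 7

Answer: 7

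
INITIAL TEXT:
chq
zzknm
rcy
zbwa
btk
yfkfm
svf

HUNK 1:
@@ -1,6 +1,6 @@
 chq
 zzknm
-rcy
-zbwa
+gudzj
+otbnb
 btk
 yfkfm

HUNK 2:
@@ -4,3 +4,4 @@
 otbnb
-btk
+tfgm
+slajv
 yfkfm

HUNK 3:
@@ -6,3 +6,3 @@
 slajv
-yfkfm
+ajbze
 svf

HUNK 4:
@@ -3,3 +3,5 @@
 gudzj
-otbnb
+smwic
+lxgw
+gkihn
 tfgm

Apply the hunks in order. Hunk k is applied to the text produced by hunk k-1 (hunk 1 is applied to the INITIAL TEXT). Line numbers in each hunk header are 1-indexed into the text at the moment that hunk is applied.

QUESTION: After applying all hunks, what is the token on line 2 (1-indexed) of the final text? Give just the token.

Hunk 1: at line 1 remove [rcy,zbwa] add [gudzj,otbnb] -> 7 lines: chq zzknm gudzj otbnb btk yfkfm svf
Hunk 2: at line 4 remove [btk] add [tfgm,slajv] -> 8 lines: chq zzknm gudzj otbnb tfgm slajv yfkfm svf
Hunk 3: at line 6 remove [yfkfm] add [ajbze] -> 8 lines: chq zzknm gudzj otbnb tfgm slajv ajbze svf
Hunk 4: at line 3 remove [otbnb] add [smwic,lxgw,gkihn] -> 10 lines: chq zzknm gudzj smwic lxgw gkihn tfgm slajv ajbze svf
Final line 2: zzknm

Answer: zzknm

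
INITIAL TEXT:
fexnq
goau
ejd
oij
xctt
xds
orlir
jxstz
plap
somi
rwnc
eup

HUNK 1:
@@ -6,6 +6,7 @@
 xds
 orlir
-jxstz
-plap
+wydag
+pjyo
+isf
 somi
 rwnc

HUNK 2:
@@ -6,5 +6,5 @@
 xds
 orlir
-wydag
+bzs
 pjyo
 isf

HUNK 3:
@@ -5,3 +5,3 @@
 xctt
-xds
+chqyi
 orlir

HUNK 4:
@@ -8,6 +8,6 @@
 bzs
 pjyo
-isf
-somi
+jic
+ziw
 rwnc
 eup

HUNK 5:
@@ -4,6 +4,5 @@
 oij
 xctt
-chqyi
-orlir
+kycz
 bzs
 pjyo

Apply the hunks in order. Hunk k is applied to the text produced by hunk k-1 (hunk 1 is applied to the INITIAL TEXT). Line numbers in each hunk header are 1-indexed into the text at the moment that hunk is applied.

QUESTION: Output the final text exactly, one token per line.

Hunk 1: at line 6 remove [jxstz,plap] add [wydag,pjyo,isf] -> 13 lines: fexnq goau ejd oij xctt xds orlir wydag pjyo isf somi rwnc eup
Hunk 2: at line 6 remove [wydag] add [bzs] -> 13 lines: fexnq goau ejd oij xctt xds orlir bzs pjyo isf somi rwnc eup
Hunk 3: at line 5 remove [xds] add [chqyi] -> 13 lines: fexnq goau ejd oij xctt chqyi orlir bzs pjyo isf somi rwnc eup
Hunk 4: at line 8 remove [isf,somi] add [jic,ziw] -> 13 lines: fexnq goau ejd oij xctt chqyi orlir bzs pjyo jic ziw rwnc eup
Hunk 5: at line 4 remove [chqyi,orlir] add [kycz] -> 12 lines: fexnq goau ejd oij xctt kycz bzs pjyo jic ziw rwnc eup

Answer: fexnq
goau
ejd
oij
xctt
kycz
bzs
pjyo
jic
ziw
rwnc
eup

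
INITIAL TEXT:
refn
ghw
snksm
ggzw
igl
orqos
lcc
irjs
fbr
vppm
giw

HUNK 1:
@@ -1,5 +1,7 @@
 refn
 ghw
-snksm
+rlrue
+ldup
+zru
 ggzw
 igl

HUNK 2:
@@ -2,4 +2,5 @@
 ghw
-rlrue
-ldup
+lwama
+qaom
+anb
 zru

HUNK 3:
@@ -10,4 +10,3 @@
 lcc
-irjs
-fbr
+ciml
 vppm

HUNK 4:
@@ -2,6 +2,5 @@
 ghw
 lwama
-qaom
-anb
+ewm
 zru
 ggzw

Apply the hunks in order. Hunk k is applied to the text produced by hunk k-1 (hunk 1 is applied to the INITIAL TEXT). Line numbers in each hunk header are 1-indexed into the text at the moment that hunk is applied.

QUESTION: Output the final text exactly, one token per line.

Answer: refn
ghw
lwama
ewm
zru
ggzw
igl
orqos
lcc
ciml
vppm
giw

Derivation:
Hunk 1: at line 1 remove [snksm] add [rlrue,ldup,zru] -> 13 lines: refn ghw rlrue ldup zru ggzw igl orqos lcc irjs fbr vppm giw
Hunk 2: at line 2 remove [rlrue,ldup] add [lwama,qaom,anb] -> 14 lines: refn ghw lwama qaom anb zru ggzw igl orqos lcc irjs fbr vppm giw
Hunk 3: at line 10 remove [irjs,fbr] add [ciml] -> 13 lines: refn ghw lwama qaom anb zru ggzw igl orqos lcc ciml vppm giw
Hunk 4: at line 2 remove [qaom,anb] add [ewm] -> 12 lines: refn ghw lwama ewm zru ggzw igl orqos lcc ciml vppm giw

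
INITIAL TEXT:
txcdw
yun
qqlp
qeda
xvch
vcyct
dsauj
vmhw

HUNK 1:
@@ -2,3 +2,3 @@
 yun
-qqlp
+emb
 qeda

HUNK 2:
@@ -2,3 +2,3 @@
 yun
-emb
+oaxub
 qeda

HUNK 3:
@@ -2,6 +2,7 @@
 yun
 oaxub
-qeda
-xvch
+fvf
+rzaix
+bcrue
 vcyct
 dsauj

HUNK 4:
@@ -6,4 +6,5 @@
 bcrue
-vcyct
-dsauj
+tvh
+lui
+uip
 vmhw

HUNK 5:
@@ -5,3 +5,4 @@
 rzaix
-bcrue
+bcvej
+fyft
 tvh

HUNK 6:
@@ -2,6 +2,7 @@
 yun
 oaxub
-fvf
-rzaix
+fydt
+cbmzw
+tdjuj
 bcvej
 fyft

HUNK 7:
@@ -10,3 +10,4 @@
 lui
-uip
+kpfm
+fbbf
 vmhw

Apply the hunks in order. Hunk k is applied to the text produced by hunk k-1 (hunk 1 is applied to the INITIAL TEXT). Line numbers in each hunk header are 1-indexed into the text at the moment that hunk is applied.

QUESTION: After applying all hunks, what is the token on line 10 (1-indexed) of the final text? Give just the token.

Answer: lui

Derivation:
Hunk 1: at line 2 remove [qqlp] add [emb] -> 8 lines: txcdw yun emb qeda xvch vcyct dsauj vmhw
Hunk 2: at line 2 remove [emb] add [oaxub] -> 8 lines: txcdw yun oaxub qeda xvch vcyct dsauj vmhw
Hunk 3: at line 2 remove [qeda,xvch] add [fvf,rzaix,bcrue] -> 9 lines: txcdw yun oaxub fvf rzaix bcrue vcyct dsauj vmhw
Hunk 4: at line 6 remove [vcyct,dsauj] add [tvh,lui,uip] -> 10 lines: txcdw yun oaxub fvf rzaix bcrue tvh lui uip vmhw
Hunk 5: at line 5 remove [bcrue] add [bcvej,fyft] -> 11 lines: txcdw yun oaxub fvf rzaix bcvej fyft tvh lui uip vmhw
Hunk 6: at line 2 remove [fvf,rzaix] add [fydt,cbmzw,tdjuj] -> 12 lines: txcdw yun oaxub fydt cbmzw tdjuj bcvej fyft tvh lui uip vmhw
Hunk 7: at line 10 remove [uip] add [kpfm,fbbf] -> 13 lines: txcdw yun oaxub fydt cbmzw tdjuj bcvej fyft tvh lui kpfm fbbf vmhw
Final line 10: lui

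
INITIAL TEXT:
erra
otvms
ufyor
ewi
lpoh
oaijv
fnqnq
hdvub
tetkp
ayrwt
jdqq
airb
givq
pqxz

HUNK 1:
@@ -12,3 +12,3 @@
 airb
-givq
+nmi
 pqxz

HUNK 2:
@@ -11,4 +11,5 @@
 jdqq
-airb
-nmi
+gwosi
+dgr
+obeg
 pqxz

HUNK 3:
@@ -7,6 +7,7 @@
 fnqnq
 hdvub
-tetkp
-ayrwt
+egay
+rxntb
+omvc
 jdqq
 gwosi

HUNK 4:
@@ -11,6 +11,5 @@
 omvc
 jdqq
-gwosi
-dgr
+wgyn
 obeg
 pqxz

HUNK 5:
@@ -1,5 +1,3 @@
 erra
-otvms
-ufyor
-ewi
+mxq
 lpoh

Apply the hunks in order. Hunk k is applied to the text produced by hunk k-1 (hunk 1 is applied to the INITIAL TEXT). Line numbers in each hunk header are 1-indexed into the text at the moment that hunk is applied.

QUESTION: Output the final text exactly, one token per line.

Answer: erra
mxq
lpoh
oaijv
fnqnq
hdvub
egay
rxntb
omvc
jdqq
wgyn
obeg
pqxz

Derivation:
Hunk 1: at line 12 remove [givq] add [nmi] -> 14 lines: erra otvms ufyor ewi lpoh oaijv fnqnq hdvub tetkp ayrwt jdqq airb nmi pqxz
Hunk 2: at line 11 remove [airb,nmi] add [gwosi,dgr,obeg] -> 15 lines: erra otvms ufyor ewi lpoh oaijv fnqnq hdvub tetkp ayrwt jdqq gwosi dgr obeg pqxz
Hunk 3: at line 7 remove [tetkp,ayrwt] add [egay,rxntb,omvc] -> 16 lines: erra otvms ufyor ewi lpoh oaijv fnqnq hdvub egay rxntb omvc jdqq gwosi dgr obeg pqxz
Hunk 4: at line 11 remove [gwosi,dgr] add [wgyn] -> 15 lines: erra otvms ufyor ewi lpoh oaijv fnqnq hdvub egay rxntb omvc jdqq wgyn obeg pqxz
Hunk 5: at line 1 remove [otvms,ufyor,ewi] add [mxq] -> 13 lines: erra mxq lpoh oaijv fnqnq hdvub egay rxntb omvc jdqq wgyn obeg pqxz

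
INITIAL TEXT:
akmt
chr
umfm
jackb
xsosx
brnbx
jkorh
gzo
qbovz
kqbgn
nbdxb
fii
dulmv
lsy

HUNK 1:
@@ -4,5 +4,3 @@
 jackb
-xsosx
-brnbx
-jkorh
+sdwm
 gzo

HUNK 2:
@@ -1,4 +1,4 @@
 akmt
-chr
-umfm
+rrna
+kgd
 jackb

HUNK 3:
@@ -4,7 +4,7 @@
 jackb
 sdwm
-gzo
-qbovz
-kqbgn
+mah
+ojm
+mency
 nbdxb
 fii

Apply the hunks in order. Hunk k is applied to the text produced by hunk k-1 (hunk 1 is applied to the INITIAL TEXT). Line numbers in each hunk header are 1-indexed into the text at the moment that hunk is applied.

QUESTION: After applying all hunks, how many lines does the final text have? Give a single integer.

Answer: 12

Derivation:
Hunk 1: at line 4 remove [xsosx,brnbx,jkorh] add [sdwm] -> 12 lines: akmt chr umfm jackb sdwm gzo qbovz kqbgn nbdxb fii dulmv lsy
Hunk 2: at line 1 remove [chr,umfm] add [rrna,kgd] -> 12 lines: akmt rrna kgd jackb sdwm gzo qbovz kqbgn nbdxb fii dulmv lsy
Hunk 3: at line 4 remove [gzo,qbovz,kqbgn] add [mah,ojm,mency] -> 12 lines: akmt rrna kgd jackb sdwm mah ojm mency nbdxb fii dulmv lsy
Final line count: 12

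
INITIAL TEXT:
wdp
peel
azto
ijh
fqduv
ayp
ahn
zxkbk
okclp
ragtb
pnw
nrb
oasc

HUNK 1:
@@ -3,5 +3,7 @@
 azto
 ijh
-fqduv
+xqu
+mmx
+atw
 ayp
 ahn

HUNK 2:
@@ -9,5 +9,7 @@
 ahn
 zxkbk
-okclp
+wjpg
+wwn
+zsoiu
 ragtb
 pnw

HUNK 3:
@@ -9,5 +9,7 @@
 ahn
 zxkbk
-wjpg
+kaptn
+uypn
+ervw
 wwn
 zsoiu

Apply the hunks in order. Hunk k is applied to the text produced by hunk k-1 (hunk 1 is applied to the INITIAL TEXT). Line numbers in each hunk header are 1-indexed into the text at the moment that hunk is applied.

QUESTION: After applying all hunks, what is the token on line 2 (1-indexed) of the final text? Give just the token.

Hunk 1: at line 3 remove [fqduv] add [xqu,mmx,atw] -> 15 lines: wdp peel azto ijh xqu mmx atw ayp ahn zxkbk okclp ragtb pnw nrb oasc
Hunk 2: at line 9 remove [okclp] add [wjpg,wwn,zsoiu] -> 17 lines: wdp peel azto ijh xqu mmx atw ayp ahn zxkbk wjpg wwn zsoiu ragtb pnw nrb oasc
Hunk 3: at line 9 remove [wjpg] add [kaptn,uypn,ervw] -> 19 lines: wdp peel azto ijh xqu mmx atw ayp ahn zxkbk kaptn uypn ervw wwn zsoiu ragtb pnw nrb oasc
Final line 2: peel

Answer: peel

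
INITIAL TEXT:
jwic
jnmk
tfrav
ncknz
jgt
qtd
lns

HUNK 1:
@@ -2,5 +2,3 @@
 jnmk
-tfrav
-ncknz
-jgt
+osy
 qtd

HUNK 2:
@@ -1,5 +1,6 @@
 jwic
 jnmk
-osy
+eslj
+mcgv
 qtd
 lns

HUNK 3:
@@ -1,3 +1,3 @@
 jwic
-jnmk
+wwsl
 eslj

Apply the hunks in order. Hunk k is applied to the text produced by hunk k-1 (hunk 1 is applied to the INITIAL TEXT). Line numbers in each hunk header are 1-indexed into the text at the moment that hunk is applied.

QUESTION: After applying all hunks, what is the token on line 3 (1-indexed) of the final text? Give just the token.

Answer: eslj

Derivation:
Hunk 1: at line 2 remove [tfrav,ncknz,jgt] add [osy] -> 5 lines: jwic jnmk osy qtd lns
Hunk 2: at line 1 remove [osy] add [eslj,mcgv] -> 6 lines: jwic jnmk eslj mcgv qtd lns
Hunk 3: at line 1 remove [jnmk] add [wwsl] -> 6 lines: jwic wwsl eslj mcgv qtd lns
Final line 3: eslj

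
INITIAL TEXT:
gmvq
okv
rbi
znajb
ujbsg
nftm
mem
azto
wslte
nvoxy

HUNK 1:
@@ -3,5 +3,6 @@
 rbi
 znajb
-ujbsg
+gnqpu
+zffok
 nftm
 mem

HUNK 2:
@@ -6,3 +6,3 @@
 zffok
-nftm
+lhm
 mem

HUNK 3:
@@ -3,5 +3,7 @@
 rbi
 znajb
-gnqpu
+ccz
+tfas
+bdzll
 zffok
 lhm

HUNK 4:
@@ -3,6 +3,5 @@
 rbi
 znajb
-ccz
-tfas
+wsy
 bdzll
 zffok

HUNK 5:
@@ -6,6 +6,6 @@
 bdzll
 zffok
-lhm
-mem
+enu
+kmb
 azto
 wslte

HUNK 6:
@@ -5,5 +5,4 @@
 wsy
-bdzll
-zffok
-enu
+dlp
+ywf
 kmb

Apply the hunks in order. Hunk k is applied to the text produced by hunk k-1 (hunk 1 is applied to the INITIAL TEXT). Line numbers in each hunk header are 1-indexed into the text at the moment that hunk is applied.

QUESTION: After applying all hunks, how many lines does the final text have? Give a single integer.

Answer: 11

Derivation:
Hunk 1: at line 3 remove [ujbsg] add [gnqpu,zffok] -> 11 lines: gmvq okv rbi znajb gnqpu zffok nftm mem azto wslte nvoxy
Hunk 2: at line 6 remove [nftm] add [lhm] -> 11 lines: gmvq okv rbi znajb gnqpu zffok lhm mem azto wslte nvoxy
Hunk 3: at line 3 remove [gnqpu] add [ccz,tfas,bdzll] -> 13 lines: gmvq okv rbi znajb ccz tfas bdzll zffok lhm mem azto wslte nvoxy
Hunk 4: at line 3 remove [ccz,tfas] add [wsy] -> 12 lines: gmvq okv rbi znajb wsy bdzll zffok lhm mem azto wslte nvoxy
Hunk 5: at line 6 remove [lhm,mem] add [enu,kmb] -> 12 lines: gmvq okv rbi znajb wsy bdzll zffok enu kmb azto wslte nvoxy
Hunk 6: at line 5 remove [bdzll,zffok,enu] add [dlp,ywf] -> 11 lines: gmvq okv rbi znajb wsy dlp ywf kmb azto wslte nvoxy
Final line count: 11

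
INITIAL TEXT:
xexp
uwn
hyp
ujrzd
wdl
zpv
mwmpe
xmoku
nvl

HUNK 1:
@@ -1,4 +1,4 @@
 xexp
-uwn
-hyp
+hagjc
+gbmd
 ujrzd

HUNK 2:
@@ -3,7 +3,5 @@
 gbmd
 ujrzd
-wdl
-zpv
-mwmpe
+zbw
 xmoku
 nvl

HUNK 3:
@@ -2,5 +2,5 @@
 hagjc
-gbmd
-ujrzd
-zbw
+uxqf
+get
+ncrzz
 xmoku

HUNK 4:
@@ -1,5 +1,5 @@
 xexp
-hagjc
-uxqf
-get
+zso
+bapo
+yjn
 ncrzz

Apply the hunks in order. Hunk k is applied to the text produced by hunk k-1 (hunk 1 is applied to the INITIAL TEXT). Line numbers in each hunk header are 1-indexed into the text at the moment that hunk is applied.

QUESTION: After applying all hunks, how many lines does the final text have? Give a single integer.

Hunk 1: at line 1 remove [uwn,hyp] add [hagjc,gbmd] -> 9 lines: xexp hagjc gbmd ujrzd wdl zpv mwmpe xmoku nvl
Hunk 2: at line 3 remove [wdl,zpv,mwmpe] add [zbw] -> 7 lines: xexp hagjc gbmd ujrzd zbw xmoku nvl
Hunk 3: at line 2 remove [gbmd,ujrzd,zbw] add [uxqf,get,ncrzz] -> 7 lines: xexp hagjc uxqf get ncrzz xmoku nvl
Hunk 4: at line 1 remove [hagjc,uxqf,get] add [zso,bapo,yjn] -> 7 lines: xexp zso bapo yjn ncrzz xmoku nvl
Final line count: 7

Answer: 7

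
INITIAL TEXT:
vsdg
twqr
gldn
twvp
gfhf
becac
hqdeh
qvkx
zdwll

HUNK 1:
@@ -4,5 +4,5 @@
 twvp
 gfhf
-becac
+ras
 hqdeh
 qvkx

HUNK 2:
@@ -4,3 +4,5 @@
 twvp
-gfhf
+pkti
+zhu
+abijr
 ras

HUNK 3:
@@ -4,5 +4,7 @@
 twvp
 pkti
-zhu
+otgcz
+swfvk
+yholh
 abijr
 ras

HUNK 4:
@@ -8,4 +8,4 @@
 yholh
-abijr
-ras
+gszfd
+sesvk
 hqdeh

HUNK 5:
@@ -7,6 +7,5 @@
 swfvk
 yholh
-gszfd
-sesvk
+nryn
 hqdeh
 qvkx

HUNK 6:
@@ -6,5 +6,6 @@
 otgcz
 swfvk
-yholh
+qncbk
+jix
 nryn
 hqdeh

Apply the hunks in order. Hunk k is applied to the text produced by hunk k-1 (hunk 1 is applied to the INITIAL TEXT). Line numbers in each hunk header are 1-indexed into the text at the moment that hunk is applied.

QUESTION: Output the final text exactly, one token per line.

Answer: vsdg
twqr
gldn
twvp
pkti
otgcz
swfvk
qncbk
jix
nryn
hqdeh
qvkx
zdwll

Derivation:
Hunk 1: at line 4 remove [becac] add [ras] -> 9 lines: vsdg twqr gldn twvp gfhf ras hqdeh qvkx zdwll
Hunk 2: at line 4 remove [gfhf] add [pkti,zhu,abijr] -> 11 lines: vsdg twqr gldn twvp pkti zhu abijr ras hqdeh qvkx zdwll
Hunk 3: at line 4 remove [zhu] add [otgcz,swfvk,yholh] -> 13 lines: vsdg twqr gldn twvp pkti otgcz swfvk yholh abijr ras hqdeh qvkx zdwll
Hunk 4: at line 8 remove [abijr,ras] add [gszfd,sesvk] -> 13 lines: vsdg twqr gldn twvp pkti otgcz swfvk yholh gszfd sesvk hqdeh qvkx zdwll
Hunk 5: at line 7 remove [gszfd,sesvk] add [nryn] -> 12 lines: vsdg twqr gldn twvp pkti otgcz swfvk yholh nryn hqdeh qvkx zdwll
Hunk 6: at line 6 remove [yholh] add [qncbk,jix] -> 13 lines: vsdg twqr gldn twvp pkti otgcz swfvk qncbk jix nryn hqdeh qvkx zdwll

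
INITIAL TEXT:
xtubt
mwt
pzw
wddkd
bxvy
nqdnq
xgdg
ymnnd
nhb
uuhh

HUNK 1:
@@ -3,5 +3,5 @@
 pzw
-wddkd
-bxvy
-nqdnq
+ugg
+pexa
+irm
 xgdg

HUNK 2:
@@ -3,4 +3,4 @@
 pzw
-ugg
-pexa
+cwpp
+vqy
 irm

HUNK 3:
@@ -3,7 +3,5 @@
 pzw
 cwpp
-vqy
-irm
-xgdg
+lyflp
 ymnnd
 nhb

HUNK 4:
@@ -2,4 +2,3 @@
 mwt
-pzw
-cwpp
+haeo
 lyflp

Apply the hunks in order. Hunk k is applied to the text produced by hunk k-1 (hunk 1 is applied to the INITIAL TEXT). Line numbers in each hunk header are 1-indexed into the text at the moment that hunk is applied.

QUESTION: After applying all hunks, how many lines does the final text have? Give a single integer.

Answer: 7

Derivation:
Hunk 1: at line 3 remove [wddkd,bxvy,nqdnq] add [ugg,pexa,irm] -> 10 lines: xtubt mwt pzw ugg pexa irm xgdg ymnnd nhb uuhh
Hunk 2: at line 3 remove [ugg,pexa] add [cwpp,vqy] -> 10 lines: xtubt mwt pzw cwpp vqy irm xgdg ymnnd nhb uuhh
Hunk 3: at line 3 remove [vqy,irm,xgdg] add [lyflp] -> 8 lines: xtubt mwt pzw cwpp lyflp ymnnd nhb uuhh
Hunk 4: at line 2 remove [pzw,cwpp] add [haeo] -> 7 lines: xtubt mwt haeo lyflp ymnnd nhb uuhh
Final line count: 7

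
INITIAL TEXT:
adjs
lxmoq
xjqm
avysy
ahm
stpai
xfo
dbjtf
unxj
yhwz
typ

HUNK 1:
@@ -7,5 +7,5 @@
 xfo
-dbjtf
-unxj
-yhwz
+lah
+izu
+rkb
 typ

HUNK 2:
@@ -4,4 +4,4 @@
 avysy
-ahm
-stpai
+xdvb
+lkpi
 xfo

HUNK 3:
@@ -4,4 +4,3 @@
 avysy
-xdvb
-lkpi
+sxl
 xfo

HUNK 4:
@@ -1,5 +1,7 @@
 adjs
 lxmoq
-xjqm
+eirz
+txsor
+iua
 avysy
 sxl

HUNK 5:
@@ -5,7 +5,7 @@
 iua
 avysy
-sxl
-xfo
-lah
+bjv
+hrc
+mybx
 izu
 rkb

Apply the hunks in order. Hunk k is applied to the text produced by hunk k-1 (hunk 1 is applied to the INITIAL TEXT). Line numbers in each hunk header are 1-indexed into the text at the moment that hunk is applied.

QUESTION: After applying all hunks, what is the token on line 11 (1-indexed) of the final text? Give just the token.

Hunk 1: at line 7 remove [dbjtf,unxj,yhwz] add [lah,izu,rkb] -> 11 lines: adjs lxmoq xjqm avysy ahm stpai xfo lah izu rkb typ
Hunk 2: at line 4 remove [ahm,stpai] add [xdvb,lkpi] -> 11 lines: adjs lxmoq xjqm avysy xdvb lkpi xfo lah izu rkb typ
Hunk 3: at line 4 remove [xdvb,lkpi] add [sxl] -> 10 lines: adjs lxmoq xjqm avysy sxl xfo lah izu rkb typ
Hunk 4: at line 1 remove [xjqm] add [eirz,txsor,iua] -> 12 lines: adjs lxmoq eirz txsor iua avysy sxl xfo lah izu rkb typ
Hunk 5: at line 5 remove [sxl,xfo,lah] add [bjv,hrc,mybx] -> 12 lines: adjs lxmoq eirz txsor iua avysy bjv hrc mybx izu rkb typ
Final line 11: rkb

Answer: rkb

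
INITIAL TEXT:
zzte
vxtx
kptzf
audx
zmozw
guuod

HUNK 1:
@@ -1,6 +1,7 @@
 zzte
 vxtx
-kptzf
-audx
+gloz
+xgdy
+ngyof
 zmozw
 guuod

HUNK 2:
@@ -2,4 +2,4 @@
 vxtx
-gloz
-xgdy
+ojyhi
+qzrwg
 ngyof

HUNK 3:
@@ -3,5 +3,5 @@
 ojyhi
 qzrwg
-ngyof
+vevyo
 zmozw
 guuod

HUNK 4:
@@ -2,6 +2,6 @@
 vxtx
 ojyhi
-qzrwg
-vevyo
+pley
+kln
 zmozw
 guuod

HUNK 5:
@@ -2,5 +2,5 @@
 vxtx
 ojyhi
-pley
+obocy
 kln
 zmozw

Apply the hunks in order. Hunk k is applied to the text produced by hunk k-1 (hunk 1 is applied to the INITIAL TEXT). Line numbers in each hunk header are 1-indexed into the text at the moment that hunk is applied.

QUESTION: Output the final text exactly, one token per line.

Hunk 1: at line 1 remove [kptzf,audx] add [gloz,xgdy,ngyof] -> 7 lines: zzte vxtx gloz xgdy ngyof zmozw guuod
Hunk 2: at line 2 remove [gloz,xgdy] add [ojyhi,qzrwg] -> 7 lines: zzte vxtx ojyhi qzrwg ngyof zmozw guuod
Hunk 3: at line 3 remove [ngyof] add [vevyo] -> 7 lines: zzte vxtx ojyhi qzrwg vevyo zmozw guuod
Hunk 4: at line 2 remove [qzrwg,vevyo] add [pley,kln] -> 7 lines: zzte vxtx ojyhi pley kln zmozw guuod
Hunk 5: at line 2 remove [pley] add [obocy] -> 7 lines: zzte vxtx ojyhi obocy kln zmozw guuod

Answer: zzte
vxtx
ojyhi
obocy
kln
zmozw
guuod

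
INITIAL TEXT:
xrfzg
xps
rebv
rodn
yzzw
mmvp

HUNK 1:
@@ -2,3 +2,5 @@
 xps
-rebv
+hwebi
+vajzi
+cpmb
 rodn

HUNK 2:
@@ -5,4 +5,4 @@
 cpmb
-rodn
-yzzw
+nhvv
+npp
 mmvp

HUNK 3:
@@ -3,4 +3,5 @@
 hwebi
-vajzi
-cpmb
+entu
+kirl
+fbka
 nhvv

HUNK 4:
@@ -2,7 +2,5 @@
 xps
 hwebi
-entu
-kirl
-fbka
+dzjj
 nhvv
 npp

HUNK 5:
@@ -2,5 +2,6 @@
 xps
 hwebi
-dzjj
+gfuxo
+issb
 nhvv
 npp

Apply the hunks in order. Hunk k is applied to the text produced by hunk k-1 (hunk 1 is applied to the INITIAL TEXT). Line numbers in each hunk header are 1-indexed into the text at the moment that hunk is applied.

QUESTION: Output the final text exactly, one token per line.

Hunk 1: at line 2 remove [rebv] add [hwebi,vajzi,cpmb] -> 8 lines: xrfzg xps hwebi vajzi cpmb rodn yzzw mmvp
Hunk 2: at line 5 remove [rodn,yzzw] add [nhvv,npp] -> 8 lines: xrfzg xps hwebi vajzi cpmb nhvv npp mmvp
Hunk 3: at line 3 remove [vajzi,cpmb] add [entu,kirl,fbka] -> 9 lines: xrfzg xps hwebi entu kirl fbka nhvv npp mmvp
Hunk 4: at line 2 remove [entu,kirl,fbka] add [dzjj] -> 7 lines: xrfzg xps hwebi dzjj nhvv npp mmvp
Hunk 5: at line 2 remove [dzjj] add [gfuxo,issb] -> 8 lines: xrfzg xps hwebi gfuxo issb nhvv npp mmvp

Answer: xrfzg
xps
hwebi
gfuxo
issb
nhvv
npp
mmvp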